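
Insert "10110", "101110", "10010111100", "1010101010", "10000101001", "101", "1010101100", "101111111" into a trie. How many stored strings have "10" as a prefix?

Walk to "10"; the words in its subtree are exactly those with that prefix.
Words under "10": 10000101001, 10010111100, 101, 1010101010, 1010101100, 10110, 101110, 101111111
Count: 8

8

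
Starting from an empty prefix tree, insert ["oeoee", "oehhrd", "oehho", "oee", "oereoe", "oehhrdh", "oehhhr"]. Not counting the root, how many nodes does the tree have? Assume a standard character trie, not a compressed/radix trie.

18

Count nodes per top-level branch (shared prefixes stored once):
  'o'-branch (oee, oehhhr, oehho, oehhrd, oehhrdh, oeoee, oereoe): 18 nodes
Sum: 18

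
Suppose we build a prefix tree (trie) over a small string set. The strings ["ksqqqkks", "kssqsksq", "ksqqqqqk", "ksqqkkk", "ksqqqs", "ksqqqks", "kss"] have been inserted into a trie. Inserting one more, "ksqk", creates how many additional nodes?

1

The longest prefix of "ksqk" already in the trie is "ksq" (length 3).
New nodes needed: |"ksqk"| − 3 = 4 − 3 = 1.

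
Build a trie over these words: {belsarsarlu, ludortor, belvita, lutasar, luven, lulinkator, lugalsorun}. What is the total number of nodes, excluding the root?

Trace insertions, counting only characters that open a new branch:
  "belsarsarlu" → 11 new (b, e, l, s, a, r, s, a, r, l, u)
  "ludortor" → 8 new (l, u, d, o, r, t, o, r)
  "belvita" → prefix "bel" already present; 4 new (v, i, t, a)
  "lutasar" → prefix "lu" already present; 5 new (t, a, s, a, r)
  "luven" → prefix "lu" already present; 3 new (v, e, n)
  "lulinkator" → prefix "lu" already present; 8 new (l, i, n, k, a, t, o, r)
  "lugalsorun" → prefix "lu" already present; 8 new (g, a, l, s, o, r, u, n)
Total nodes = 11 + 8 + 4 + 5 + 3 + 8 + 8 = 47

47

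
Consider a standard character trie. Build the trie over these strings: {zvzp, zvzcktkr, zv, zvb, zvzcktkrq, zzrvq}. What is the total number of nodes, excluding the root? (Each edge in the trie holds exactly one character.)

15

Trace insertions, counting only characters that open a new branch:
  "zvzp" → 4 new (z, v, z, p)
  "zvzcktkr" → prefix "zvz" already present; 5 new (c, k, t, k, r)
  "zv" → prefix "zv" already present; 0 new (none)
  "zvb" → prefix "zv" already present; 1 new (b)
  "zvzcktkrq" → prefix "zvzcktkr" already present; 1 new (q)
  "zzrvq" → prefix "z" already present; 4 new (z, r, v, q)
Total nodes = 4 + 5 + 0 + 1 + 1 + 4 = 15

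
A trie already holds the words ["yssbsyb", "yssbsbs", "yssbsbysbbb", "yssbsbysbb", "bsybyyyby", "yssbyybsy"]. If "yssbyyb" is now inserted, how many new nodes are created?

Every character of "yssbyyb" already lies on an existing path (it is a prefix of some stored word).
No new nodes are needed: 0.

0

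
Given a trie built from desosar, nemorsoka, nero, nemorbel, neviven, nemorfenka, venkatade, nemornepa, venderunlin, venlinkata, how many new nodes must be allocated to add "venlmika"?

"venl" is already a path in the trie; the remaining "mika" must be added.
New nodes needed: |"venlmika"| − 4 = 8 − 4 = 4.

4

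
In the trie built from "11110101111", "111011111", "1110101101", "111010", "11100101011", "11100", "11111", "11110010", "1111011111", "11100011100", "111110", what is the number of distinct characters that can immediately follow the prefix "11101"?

The children of the "11101" node are the distinct next characters among strings starting with "11101".
Characters that immediately follow "11101" among the stored strings: {0, 1}.
That node has 2 child edges.

2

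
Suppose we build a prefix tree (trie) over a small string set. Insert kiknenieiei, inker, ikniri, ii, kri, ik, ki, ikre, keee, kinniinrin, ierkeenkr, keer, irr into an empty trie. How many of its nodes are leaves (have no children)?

11

Leaves are exactly the stored words that no other stored word extends.
Those words: "ierkeenkr", "ii", "ikniri", "ikre", "inker", "irr", "keee", "keer", "kiknenieiei", "kinniinrin", "kri"
Leaf count: 11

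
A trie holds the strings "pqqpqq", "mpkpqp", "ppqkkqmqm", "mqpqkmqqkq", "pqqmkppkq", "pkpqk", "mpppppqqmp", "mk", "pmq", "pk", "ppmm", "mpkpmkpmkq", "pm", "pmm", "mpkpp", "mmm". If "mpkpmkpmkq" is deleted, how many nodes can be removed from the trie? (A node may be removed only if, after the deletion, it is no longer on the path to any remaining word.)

6

Walk "mpkpmkpmkq" from the leaf back toward the root, removing each node that no remaining word uses.
The suffix "mkpmkq" (6 nodes) is used only by "mpkpmkpmkq"; the node for "mpkp" still has the child "q", so pruning stops there.
Nodes removed: 6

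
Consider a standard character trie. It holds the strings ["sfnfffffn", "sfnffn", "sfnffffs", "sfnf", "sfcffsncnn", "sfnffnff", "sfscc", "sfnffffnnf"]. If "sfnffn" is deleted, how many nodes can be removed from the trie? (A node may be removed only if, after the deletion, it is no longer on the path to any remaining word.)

0

A node on "sfnffn"'s path can go only if nothing else ends at it or branches off below it.
Every node on "sfnffn" is still needed (e.g. by "sfnffnff"), so nothing is freed.
Nodes removed: 0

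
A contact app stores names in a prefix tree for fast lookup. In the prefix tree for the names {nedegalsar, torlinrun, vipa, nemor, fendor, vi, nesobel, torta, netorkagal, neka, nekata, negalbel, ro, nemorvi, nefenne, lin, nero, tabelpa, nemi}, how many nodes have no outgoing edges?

16

Leaves are exactly the stored words that no other stored word extends.
Those words: "fendor", "lin", "nedegalsar", "nefenne", "negalbel", "nekata", "nemi", "nemorvi", "nero", "nesobel", "netorkagal", "ro", "tabelpa", "torlinrun", "torta", "vipa"
Leaf count: 16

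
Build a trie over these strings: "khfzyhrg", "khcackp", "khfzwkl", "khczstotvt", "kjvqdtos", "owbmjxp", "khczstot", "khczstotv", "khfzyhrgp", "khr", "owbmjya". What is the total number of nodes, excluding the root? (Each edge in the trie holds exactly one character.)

41

For each word, the new-node count is its length minus the longest prefix already in the trie:
  "khfzyhrg" → 8 new (k, h, f, z, y, h, r, g)
  "khcackp" → prefix "kh" already present; 5 new (c, a, c, k, p)
  "khfzwkl" → prefix "khfz" already present; 3 new (w, k, l)
  "khczstotvt" → prefix "khc" already present; 7 new (z, s, t, o, t, v, t)
  "kjvqdtos" → prefix "k" already present; 7 new (j, v, q, d, t, o, s)
  "owbmjxp" → 7 new (o, w, b, m, j, x, p)
  "khczstot" → prefix "khczstot" already present; 0 new (none)
  "khczstotv" → prefix "khczstotv" already present; 0 new (none)
  "khfzyhrgp" → prefix "khfzyhrg" already present; 1 new (p)
  "khr" → prefix "kh" already present; 1 new (r)
  "owbmjya" → prefix "owbmj" already present; 2 new (y, a)
Total nodes = 8 + 5 + 3 + 7 + 7 + 7 + 0 + 0 + 1 + 1 + 2 = 41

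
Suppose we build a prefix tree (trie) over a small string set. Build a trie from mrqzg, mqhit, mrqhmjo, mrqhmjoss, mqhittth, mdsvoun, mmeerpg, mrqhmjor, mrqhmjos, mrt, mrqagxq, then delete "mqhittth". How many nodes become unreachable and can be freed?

3

After clearing the end-marker at "mqhittth", prune upward until reaching a node still needed by another word.
The suffix "tth" (3 nodes) is used only by "mqhittth"; "mqhit" is itself a stored word, so pruning stops there.
Nodes removed: 3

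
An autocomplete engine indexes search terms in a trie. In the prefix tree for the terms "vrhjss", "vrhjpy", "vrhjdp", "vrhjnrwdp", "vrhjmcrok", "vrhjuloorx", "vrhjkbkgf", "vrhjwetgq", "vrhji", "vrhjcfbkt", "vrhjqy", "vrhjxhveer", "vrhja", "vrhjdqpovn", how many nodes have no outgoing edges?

Leaves are exactly the stored words that no other stored word extends.
Those words: "vrhja", "vrhjcfbkt", "vrhjdp", "vrhjdqpovn", "vrhji", "vrhjkbkgf", "vrhjmcrok", "vrhjnrwdp", "vrhjpy", "vrhjqy", "vrhjss", "vrhjuloorx", "vrhjwetgq", "vrhjxhveer"
Leaf count: 14

14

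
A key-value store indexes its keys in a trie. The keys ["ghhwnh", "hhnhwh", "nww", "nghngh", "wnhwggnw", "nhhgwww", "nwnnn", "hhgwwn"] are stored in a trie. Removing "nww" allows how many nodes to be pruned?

1

Walk "nww" from the leaf back toward the root, removing each node that no remaining word uses.
The suffix "w" (1 node) is used only by "nww"; the node for "nw" still has the child "n", so pruning stops there.
Nodes removed: 1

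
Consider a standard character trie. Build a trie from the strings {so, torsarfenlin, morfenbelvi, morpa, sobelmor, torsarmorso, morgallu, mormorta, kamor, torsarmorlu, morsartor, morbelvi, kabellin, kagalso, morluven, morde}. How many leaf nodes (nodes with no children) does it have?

Leaves are exactly the stored words that no other stored word extends.
Those words: "kabellin", "kagalso", "kamor", "morbelvi", "morde", "morfenbelvi", "morgallu", "morluven", "mormorta", "morpa", "morsartor", "sobelmor", "torsarfenlin", "torsarmorlu", "torsarmorso"
Leaf count: 15

15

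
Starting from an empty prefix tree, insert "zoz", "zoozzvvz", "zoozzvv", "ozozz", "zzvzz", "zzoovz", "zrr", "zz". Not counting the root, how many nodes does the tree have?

24

Trie structure (* marks end of a word):
(root)
├─ o
│  └─ z
│     └─ o
│        └─ z
│           └─ z *
└─ z
   ├─ o
   │  ├─ o
   │  │  └─ z
   │  │     └─ z
   │  │        └─ v
   │  │           └─ v *
   │  │              └─ z *
   │  └─ z *
   ├─ r
   │  └─ r *
   └─ z *
      ├─ o
      │  └─ o
      │     └─ v
      │        └─ z *
      └─ v
         └─ z
            └─ z *
Counting every labelled node above: 24.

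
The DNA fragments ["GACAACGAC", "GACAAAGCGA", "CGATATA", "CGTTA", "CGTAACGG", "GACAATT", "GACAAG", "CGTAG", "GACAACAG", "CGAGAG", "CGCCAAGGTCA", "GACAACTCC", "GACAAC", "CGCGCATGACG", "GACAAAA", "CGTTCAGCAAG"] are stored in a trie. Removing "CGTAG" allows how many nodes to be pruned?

1

After clearing the end-marker at "CGTAG", prune upward until reaching a node still needed by another word.
The suffix "G" (1 node) is used only by "CGTAG"; the node for "CGTA" still has the child "A", so pruning stops there.
Nodes removed: 1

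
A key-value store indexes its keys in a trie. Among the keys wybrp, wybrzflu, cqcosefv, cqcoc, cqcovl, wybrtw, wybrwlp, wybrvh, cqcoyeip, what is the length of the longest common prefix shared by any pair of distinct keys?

4

Look for the deepest trie node that still has at least two words in its subtree.
"cqcoc" and "cqcosefv" agree on "cqco" (4 characters) before diverging; nothing deeper is shared.
Longest shared-prefix length: 4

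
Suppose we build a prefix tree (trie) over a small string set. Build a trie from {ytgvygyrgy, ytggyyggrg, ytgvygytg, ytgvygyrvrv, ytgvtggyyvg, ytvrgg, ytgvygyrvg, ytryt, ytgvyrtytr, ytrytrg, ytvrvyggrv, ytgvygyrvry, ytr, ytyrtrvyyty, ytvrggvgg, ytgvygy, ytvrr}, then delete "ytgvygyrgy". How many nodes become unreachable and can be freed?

2

A node on "ytgvygyrgy"'s path can go only if nothing else ends at it or branches off below it.
The suffix "gy" (2 nodes) is used only by "ytgvygyrgy"; the node for "ytgvygyr" still has the child "v", so pruning stops there.
Nodes removed: 2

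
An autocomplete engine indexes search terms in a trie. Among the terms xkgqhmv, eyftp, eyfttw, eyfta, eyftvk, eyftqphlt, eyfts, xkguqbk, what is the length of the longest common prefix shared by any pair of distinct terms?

Look for the deepest trie node that still has at least two words in its subtree.
e.g. "eyfta" and "eyftp" share the prefix "eyft" of length 4; no pair shares a longer one.
Longest shared-prefix length: 4

4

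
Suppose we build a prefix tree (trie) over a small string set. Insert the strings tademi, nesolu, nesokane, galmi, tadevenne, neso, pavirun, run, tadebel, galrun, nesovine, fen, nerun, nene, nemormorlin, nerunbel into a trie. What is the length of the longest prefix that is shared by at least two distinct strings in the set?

5

Look for the deepest trie node that still has at least two words in its subtree.
"nerun" and "nerunbel" agree on "nerun" (5 characters) before diverging; nothing deeper is shared.
Longest shared-prefix length: 5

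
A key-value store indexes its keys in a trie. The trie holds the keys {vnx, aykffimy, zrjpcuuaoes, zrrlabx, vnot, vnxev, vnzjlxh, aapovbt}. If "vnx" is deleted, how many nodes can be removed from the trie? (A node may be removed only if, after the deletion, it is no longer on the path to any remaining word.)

A node on "vnx"'s path can go only if nothing else ends at it or branches off below it.
Every node on "vnx" is still needed (e.g. by "vnxev"), so nothing is freed.
Nodes removed: 0

0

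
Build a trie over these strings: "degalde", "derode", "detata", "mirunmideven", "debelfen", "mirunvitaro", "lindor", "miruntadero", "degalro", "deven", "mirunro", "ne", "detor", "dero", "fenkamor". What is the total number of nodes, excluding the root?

70

Count nodes per top-level branch (shared prefixes stored once):
  'd'-branch (debelfen, degalde, degalro, dero, derode, detata, detor, deven): 28 nodes
  'f'-branch (fenkamor): 8 nodes
  'l'-branch (lindor): 6 nodes
  'm'-branch (mirunmideven, mirunro, miruntadero, mirunvitaro): 26 nodes
  'n'-branch (ne): 2 nodes
Sum: 70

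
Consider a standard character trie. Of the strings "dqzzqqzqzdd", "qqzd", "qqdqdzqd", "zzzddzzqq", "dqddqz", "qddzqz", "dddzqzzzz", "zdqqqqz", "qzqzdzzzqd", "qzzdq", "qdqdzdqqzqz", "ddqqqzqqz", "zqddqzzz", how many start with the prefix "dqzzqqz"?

1

Traverse to the node for "dqzzqqz", then collect every word in that subtree.
Words under "dqzzqqz": dqzzqqzqzdd
Count: 1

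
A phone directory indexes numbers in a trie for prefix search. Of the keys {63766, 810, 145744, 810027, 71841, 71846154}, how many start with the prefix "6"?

1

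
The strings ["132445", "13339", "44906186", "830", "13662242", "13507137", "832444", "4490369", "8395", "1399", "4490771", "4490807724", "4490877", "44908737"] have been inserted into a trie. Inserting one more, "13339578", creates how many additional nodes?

The longest prefix of "13339578" already in the trie is "13339" (length 5).
New nodes needed: |"13339578"| − 5 = 8 − 5 = 3.

3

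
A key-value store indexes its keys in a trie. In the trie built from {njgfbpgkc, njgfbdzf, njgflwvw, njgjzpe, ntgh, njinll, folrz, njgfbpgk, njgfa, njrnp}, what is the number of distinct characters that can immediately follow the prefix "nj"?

The children of the "nj" node are the distinct next characters among strings starting with "nj".
Characters that immediately follow "nj" among the stored strings: {g, i, r}.
That node has 3 child edges.

3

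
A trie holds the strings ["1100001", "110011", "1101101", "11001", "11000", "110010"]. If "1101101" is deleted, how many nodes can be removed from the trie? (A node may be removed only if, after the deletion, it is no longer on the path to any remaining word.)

A node on "1101101"'s path can go only if nothing else ends at it or branches off below it.
The suffix "1101" (4 nodes) is used only by "1101101"; the node for "110" still has the child "0", so pruning stops there.
Nodes removed: 4

4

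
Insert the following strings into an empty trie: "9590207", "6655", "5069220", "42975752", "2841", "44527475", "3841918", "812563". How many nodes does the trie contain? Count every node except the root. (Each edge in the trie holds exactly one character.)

Count nodes per top-level branch (shared prefixes stored once):
  '2'-branch (2841): 4 nodes
  '3'-branch (3841918): 7 nodes
  '4'-branch (42975752, 44527475): 15 nodes
  '5'-branch (5069220): 7 nodes
  '6'-branch (6655): 4 nodes
  '8'-branch (812563): 6 nodes
  '9'-branch (9590207): 7 nodes
Sum: 50

50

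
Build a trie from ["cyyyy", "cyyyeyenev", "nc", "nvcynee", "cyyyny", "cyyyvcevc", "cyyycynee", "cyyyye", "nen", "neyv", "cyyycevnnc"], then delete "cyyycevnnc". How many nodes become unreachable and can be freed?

5

After clearing the end-marker at "cyyycevnnc", prune upward until reaching a node still needed by another word.
The suffix "evnnc" (5 nodes) is used only by "cyyycevnnc"; the node for "cyyyc" still has the child "y", so pruning stops there.
Nodes removed: 5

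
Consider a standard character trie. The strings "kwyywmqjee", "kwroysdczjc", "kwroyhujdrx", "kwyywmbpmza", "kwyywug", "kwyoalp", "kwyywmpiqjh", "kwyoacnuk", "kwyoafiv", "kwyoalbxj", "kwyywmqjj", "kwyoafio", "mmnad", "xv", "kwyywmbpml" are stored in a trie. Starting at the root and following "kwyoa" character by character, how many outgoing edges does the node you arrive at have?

The children of the "kwyoa" node are the distinct next characters among strings starting with "kwyoa".
Characters that immediately follow "kwyoa" among the stored strings: {c, f, l}.
That node has 3 child edges.

3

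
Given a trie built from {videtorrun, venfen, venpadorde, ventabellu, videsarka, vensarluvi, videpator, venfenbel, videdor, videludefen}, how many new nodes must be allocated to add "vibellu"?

5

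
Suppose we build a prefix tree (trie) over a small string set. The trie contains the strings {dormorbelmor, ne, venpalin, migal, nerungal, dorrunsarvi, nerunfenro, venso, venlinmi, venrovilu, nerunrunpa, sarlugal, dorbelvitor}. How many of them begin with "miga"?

Traverse to the node for "miga", then collect every word in that subtree.
Words under "miga": migal
Count: 1

1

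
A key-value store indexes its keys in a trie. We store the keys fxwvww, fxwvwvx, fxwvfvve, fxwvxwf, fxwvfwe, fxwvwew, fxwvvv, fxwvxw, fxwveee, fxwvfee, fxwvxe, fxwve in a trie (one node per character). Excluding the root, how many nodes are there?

Trace insertions, counting only characters that open a new branch:
  "fxwvww" → 6 new (f, x, w, v, w, w)
  "fxwvwvx" → prefix "fxwvw" already present; 2 new (v, x)
  "fxwvfvve" → prefix "fxwv" already present; 4 new (f, v, v, e)
  "fxwvxwf" → prefix "fxwv" already present; 3 new (x, w, f)
  "fxwvfwe" → prefix "fxwvf" already present; 2 new (w, e)
  "fxwvwew" → prefix "fxwvw" already present; 2 new (e, w)
  "fxwvvv" → prefix "fxwv" already present; 2 new (v, v)
  "fxwvxw" → prefix "fxwvxw" already present; 0 new (none)
  "fxwveee" → prefix "fxwv" already present; 3 new (e, e, e)
  "fxwvfee" → prefix "fxwvf" already present; 2 new (e, e)
  "fxwvxe" → prefix "fxwvx" already present; 1 new (e)
  "fxwve" → prefix "fxwve" already present; 0 new (none)
Total nodes = 6 + 2 + 4 + 3 + 2 + 2 + 2 + 0 + 3 + 2 + 1 + 0 = 27

27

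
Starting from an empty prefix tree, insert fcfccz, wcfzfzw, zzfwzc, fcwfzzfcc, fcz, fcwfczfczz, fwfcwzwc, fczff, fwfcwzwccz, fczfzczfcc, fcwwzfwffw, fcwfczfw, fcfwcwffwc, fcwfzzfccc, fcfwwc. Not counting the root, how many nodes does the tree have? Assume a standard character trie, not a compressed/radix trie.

68

Insert word by word; a character creates a node only if that edge doesn't already exist:
  "fcfccz" → 6 new (f, c, f, c, c, z)
  "wcfzfzw" → 7 new (w, c, f, z, f, z, w)
  "zzfwzc" → 6 new (z, z, f, w, z, c)
  "fcwfzzfcc" → prefix "fc" already present; 7 new (w, f, z, z, f, c, c)
  "fcz" → prefix "fc" already present; 1 new (z)
  "fcwfczfczz" → prefix "fcwf" already present; 6 new (c, z, f, c, z, z)
  "fwfcwzwc" → prefix "f" already present; 7 new (w, f, c, w, z, w, c)
  "fczff" → prefix "fcz" already present; 2 new (f, f)
  "fwfcwzwccz" → prefix "fwfcwzwc" already present; 2 new (c, z)
  "fczfzczfcc" → prefix "fczf" already present; 6 new (z, c, z, f, c, c)
  "fcwwzfwffw" → prefix "fcw" already present; 7 new (w, z, f, w, f, f, w)
  "fcwfczfw" → prefix "fcwfczf" already present; 1 new (w)
  "fcfwcwffwc" → prefix "fcf" already present; 7 new (w, c, w, f, f, w, c)
  "fcwfzzfccc" → prefix "fcwfzzfcc" already present; 1 new (c)
  "fcfwwc" → prefix "fcfw" already present; 2 new (w, c)
Total nodes = 6 + 7 + 6 + 7 + 1 + 6 + 7 + 2 + 2 + 6 + 7 + 1 + 7 + 1 + 2 = 68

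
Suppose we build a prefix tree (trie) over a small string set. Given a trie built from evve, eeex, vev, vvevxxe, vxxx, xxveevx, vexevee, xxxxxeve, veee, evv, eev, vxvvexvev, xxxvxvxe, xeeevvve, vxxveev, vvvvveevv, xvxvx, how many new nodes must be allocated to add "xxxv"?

Every character of "xxxv" already lies on an existing path (it is a prefix of some stored word).
No new nodes are needed: 0.

0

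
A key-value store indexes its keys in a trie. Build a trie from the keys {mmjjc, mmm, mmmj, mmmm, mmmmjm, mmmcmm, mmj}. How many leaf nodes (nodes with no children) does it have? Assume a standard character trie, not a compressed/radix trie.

A leaf is a node with no children — equivalently, the end of a word that is not a proper prefix of any other stored word.
Those words: "mmjjc", "mmmcmm", "mmmj", "mmmmjm"
Leaf count: 4

4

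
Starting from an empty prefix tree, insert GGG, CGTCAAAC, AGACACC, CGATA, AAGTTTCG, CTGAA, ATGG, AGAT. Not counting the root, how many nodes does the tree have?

Trace insertions, counting only characters that open a new branch:
  "GGG" → 3 new (G, G, G)
  "CGTCAAAC" → 8 new (C, G, T, C, A, A, A, C)
  "AGACACC" → 7 new (A, G, A, C, A, C, C)
  "CGATA" → prefix "CG" already present; 3 new (A, T, A)
  "AAGTTTCG" → prefix "A" already present; 7 new (A, G, T, T, T, C, G)
  "CTGAA" → prefix "C" already present; 4 new (T, G, A, A)
  "ATGG" → prefix "A" already present; 3 new (T, G, G)
  "AGAT" → prefix "AGA" already present; 1 new (T)
Total nodes = 3 + 8 + 7 + 3 + 7 + 4 + 3 + 1 = 36

36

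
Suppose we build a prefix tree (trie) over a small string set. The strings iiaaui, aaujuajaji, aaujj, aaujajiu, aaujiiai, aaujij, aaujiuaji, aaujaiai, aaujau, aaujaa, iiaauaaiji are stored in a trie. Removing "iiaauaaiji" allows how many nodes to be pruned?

A node on "iiaauaaiji"'s path can go only if nothing else ends at it or branches off below it.
The suffix "aaiji" (5 nodes) is used only by "iiaauaaiji"; the node for "iiaau" still has the child "i", so pruning stops there.
Nodes removed: 5

5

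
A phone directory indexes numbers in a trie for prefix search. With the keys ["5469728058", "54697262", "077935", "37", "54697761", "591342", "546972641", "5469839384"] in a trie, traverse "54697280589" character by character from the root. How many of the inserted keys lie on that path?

Traverse "54697280589" character by character; count nodes along the way that are marked as word ends.
Prefixes of the query that are stored words: "5469728058"
Count: 1

1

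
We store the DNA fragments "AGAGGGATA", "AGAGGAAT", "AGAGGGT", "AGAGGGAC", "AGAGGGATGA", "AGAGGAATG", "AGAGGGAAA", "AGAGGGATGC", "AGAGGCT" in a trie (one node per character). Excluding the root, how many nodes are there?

Count nodes per top-level branch (shared prefixes stored once):
  'A'-branch (AGAGGAAT, AGAGGAATG, AGAGGCT, AGAGGGAAA, AGAGGGAC, AGAGGGATA, AGAGGGATGA, AGAGGGATGC, AGAGGGT): 22 nodes
Sum: 22

22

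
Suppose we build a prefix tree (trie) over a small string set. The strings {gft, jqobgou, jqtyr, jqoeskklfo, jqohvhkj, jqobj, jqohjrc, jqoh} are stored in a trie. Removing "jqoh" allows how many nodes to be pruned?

0

Walk "jqoh" from the leaf back toward the root, removing each node that no remaining word uses.
Every node on "jqoh" is still needed (e.g. by "jqohvhkj"), so nothing is freed.
Nodes removed: 0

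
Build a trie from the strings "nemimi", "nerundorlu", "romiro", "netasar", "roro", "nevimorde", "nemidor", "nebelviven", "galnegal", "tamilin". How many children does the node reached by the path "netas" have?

Walk "netas" from the root, arriving at one node.
Characters that immediately follow "netas" among the stored strings: {a}.
That node has 1 child edge.

1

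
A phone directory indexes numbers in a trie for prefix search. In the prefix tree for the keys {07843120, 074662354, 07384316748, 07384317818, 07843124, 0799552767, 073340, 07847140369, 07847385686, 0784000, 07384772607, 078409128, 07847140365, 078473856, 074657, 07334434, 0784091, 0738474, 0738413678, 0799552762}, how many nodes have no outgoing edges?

A leaf is a node with no children — equivalently, the end of a word that is not a proper prefix of any other stored word.
Those words: "073340", "07334434", "0738413678", "07384316748", "07384317818", "0738474", "07384772607", "074657", "074662354", "0784000", "078409128", "07843120", "07843124", "07847140365", "07847140369", "07847385686", "0799552762", "0799552767"
Leaf count: 18

18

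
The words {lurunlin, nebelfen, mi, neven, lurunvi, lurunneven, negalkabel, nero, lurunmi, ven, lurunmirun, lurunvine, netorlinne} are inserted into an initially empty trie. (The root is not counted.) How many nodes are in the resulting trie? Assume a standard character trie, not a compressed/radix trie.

56

Trace insertions, counting only characters that open a new branch:
  "lurunlin" → 8 new (l, u, r, u, n, l, i, n)
  "nebelfen" → 8 new (n, e, b, e, l, f, e, n)
  "mi" → 2 new (m, i)
  "neven" → prefix "ne" already present; 3 new (v, e, n)
  "lurunvi" → prefix "lurun" already present; 2 new (v, i)
  "lurunneven" → prefix "lurun" already present; 5 new (n, e, v, e, n)
  "negalkabel" → prefix "ne" already present; 8 new (g, a, l, k, a, b, e, l)
  "nero" → prefix "ne" already present; 2 new (r, o)
  "lurunmi" → prefix "lurun" already present; 2 new (m, i)
  "ven" → 3 new (v, e, n)
  "lurunmirun" → prefix "lurunmi" already present; 3 new (r, u, n)
  "lurunvine" → prefix "lurunvi" already present; 2 new (n, e)
  "netorlinne" → prefix "ne" already present; 8 new (t, o, r, l, i, n, n, e)
Total nodes = 8 + 8 + 2 + 3 + 2 + 5 + 8 + 2 + 2 + 3 + 3 + 2 + 8 = 56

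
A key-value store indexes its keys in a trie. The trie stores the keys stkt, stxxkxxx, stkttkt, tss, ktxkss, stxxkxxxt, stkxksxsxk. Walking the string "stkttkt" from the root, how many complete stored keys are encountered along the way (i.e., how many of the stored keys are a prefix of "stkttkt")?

Traverse "stkttkt" character by character; count nodes along the way that are marked as word ends.
Prefixes of the query that are stored words: "stkt", "stkttkt"
Count: 2

2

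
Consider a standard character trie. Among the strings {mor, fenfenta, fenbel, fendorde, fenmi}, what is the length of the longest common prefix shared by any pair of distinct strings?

3

Equivalently: take the maximum, over all pairs, of their longest common prefix length.
"fenbel" and "fendorde" agree on "fen" (3 characters) before diverging; nothing deeper is shared.
Longest shared-prefix length: 3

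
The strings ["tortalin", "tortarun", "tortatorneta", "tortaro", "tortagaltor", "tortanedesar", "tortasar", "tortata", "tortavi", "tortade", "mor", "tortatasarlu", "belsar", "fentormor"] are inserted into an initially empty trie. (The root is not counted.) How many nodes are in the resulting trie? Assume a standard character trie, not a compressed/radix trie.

For each word, the new-node count is its length minus the longest prefix already in the trie:
  "tortalin" → 8 new (t, o, r, t, a, l, i, n)
  "tortarun" → prefix "torta" already present; 3 new (r, u, n)
  "tortatorneta" → prefix "torta" already present; 7 new (t, o, r, n, e, t, a)
  "tortaro" → prefix "tortar" already present; 1 new (o)
  "tortagaltor" → prefix "torta" already present; 6 new (g, a, l, t, o, r)
  "tortanedesar" → prefix "torta" already present; 7 new (n, e, d, e, s, a, r)
  "tortasar" → prefix "torta" already present; 3 new (s, a, r)
  "tortata" → prefix "tortat" already present; 1 new (a)
  "tortavi" → prefix "torta" already present; 2 new (v, i)
  "tortade" → prefix "torta" already present; 2 new (d, e)
  "mor" → 3 new (m, o, r)
  "tortatasarlu" → prefix "tortata" already present; 5 new (s, a, r, l, u)
  "belsar" → 6 new (b, e, l, s, a, r)
  "fentormor" → 9 new (f, e, n, t, o, r, m, o, r)
Total nodes = 8 + 3 + 7 + 1 + 6 + 7 + 3 + 1 + 2 + 2 + 3 + 5 + 6 + 9 = 63

63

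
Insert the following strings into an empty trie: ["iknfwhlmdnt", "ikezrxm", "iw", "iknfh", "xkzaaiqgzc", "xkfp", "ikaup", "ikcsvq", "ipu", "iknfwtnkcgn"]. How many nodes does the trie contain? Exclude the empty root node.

45

Trace insertions, counting only characters that open a new branch:
  "iknfwhlmdnt" → 11 new (i, k, n, f, w, h, l, m, d, n, t)
  "ikezrxm" → prefix "ik" already present; 5 new (e, z, r, x, m)
  "iw" → prefix "i" already present; 1 new (w)
  "iknfh" → prefix "iknf" already present; 1 new (h)
  "xkzaaiqgzc" → 10 new (x, k, z, a, a, i, q, g, z, c)
  "xkfp" → prefix "xk" already present; 2 new (f, p)
  "ikaup" → prefix "ik" already present; 3 new (a, u, p)
  "ikcsvq" → prefix "ik" already present; 4 new (c, s, v, q)
  "ipu" → prefix "i" already present; 2 new (p, u)
  "iknfwtnkcgn" → prefix "iknfw" already present; 6 new (t, n, k, c, g, n)
Total nodes = 11 + 5 + 1 + 1 + 10 + 2 + 3 + 4 + 2 + 6 = 45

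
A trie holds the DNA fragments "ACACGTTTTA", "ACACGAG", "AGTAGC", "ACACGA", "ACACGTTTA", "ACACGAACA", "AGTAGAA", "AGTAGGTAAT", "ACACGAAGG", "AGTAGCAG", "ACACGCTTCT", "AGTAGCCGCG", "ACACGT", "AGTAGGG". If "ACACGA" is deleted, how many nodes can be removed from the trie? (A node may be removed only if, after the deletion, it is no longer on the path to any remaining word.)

0

After clearing the end-marker at "ACACGA", prune upward until reaching a node still needed by another word.
Every node on "ACACGA" is still needed (e.g. by "ACACGAG"), so nothing is freed.
Nodes removed: 0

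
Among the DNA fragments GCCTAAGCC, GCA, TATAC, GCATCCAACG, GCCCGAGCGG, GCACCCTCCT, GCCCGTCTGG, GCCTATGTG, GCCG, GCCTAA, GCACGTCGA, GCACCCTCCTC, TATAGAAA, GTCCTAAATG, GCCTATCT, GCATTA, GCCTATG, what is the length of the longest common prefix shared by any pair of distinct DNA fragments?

Look for the deepest trie node that still has at least two words in its subtree.
e.g. "GCACCCTCCT" and "GCACCCTCCTC" share the prefix "GCACCCTCCT" of length 10; no pair shares a longer one.
Longest shared-prefix length: 10

10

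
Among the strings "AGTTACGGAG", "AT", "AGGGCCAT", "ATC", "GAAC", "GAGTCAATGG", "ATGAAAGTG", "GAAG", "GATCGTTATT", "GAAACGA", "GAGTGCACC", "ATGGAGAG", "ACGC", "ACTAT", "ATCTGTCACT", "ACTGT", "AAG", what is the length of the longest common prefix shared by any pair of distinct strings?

4

Look for the deepest trie node that still has at least two words in its subtree.
"GAGTCAATGG" and "GAGTGCACC" agree on "GAGT" (4 characters) before diverging; nothing deeper is shared.
Longest shared-prefix length: 4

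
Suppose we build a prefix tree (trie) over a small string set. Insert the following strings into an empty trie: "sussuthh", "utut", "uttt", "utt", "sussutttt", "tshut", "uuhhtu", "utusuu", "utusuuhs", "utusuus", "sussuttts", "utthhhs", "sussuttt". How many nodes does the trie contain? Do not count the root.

38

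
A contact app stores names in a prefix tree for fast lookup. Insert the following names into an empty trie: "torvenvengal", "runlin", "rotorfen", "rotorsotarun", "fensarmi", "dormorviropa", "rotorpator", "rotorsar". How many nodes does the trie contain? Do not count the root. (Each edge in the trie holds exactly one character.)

Insert word by word; a character creates a node only if that edge doesn't already exist:
  "torvenvengal" → 12 new (t, o, r, v, e, n, v, e, n, g, a, l)
  "runlin" → 6 new (r, u, n, l, i, n)
  "rotorfen" → prefix "r" already present; 7 new (o, t, o, r, f, e, n)
  "rotorsotarun" → prefix "rotor" already present; 7 new (s, o, t, a, r, u, n)
  "fensarmi" → 8 new (f, e, n, s, a, r, m, i)
  "dormorviropa" → 12 new (d, o, r, m, o, r, v, i, r, o, p, a)
  "rotorpator" → prefix "rotor" already present; 5 new (p, a, t, o, r)
  "rotorsar" → prefix "rotors" already present; 2 new (a, r)
Total nodes = 12 + 6 + 7 + 7 + 8 + 12 + 5 + 2 = 59

59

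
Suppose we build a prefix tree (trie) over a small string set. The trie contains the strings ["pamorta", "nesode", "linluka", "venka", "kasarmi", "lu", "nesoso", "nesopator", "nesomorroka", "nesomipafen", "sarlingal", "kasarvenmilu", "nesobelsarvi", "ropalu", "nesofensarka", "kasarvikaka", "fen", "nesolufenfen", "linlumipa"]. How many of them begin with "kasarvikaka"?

Filter for entries beginning with "kasarvikaka":
Matches: "kasarvikaka"
Count: 1

1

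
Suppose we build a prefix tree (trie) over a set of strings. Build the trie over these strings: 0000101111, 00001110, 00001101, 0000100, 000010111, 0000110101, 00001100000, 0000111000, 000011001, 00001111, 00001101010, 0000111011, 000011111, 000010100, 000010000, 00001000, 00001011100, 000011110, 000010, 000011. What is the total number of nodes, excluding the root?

37

Trie structure (* marks end of a word):
(root)
└─ 0
   └─ 0
      └─ 0
         └─ 0
            └─ 1
               ├─ 0 *
               │  ├─ 0 *
               │  │  └─ 0 *
               │  │     └─ 0 *
               │  └─ 1
               │     ├─ 0
               │     │  └─ 0 *
               │     └─ 1
               │        └─ 1 *
               │           ├─ 0
               │           │  └─ 0 *
               │           └─ 1 *
               └─ 1 *
                  ├─ 0
                  │  ├─ 0
                  │  │  ├─ 0
                  │  │  │  └─ 0
                  │  │  │     └─ 0 *
                  │  │  └─ 1 *
                  │  └─ 1 *
                  │     └─ 0
                  │        └─ 1 *
                  │           └─ 0 *
                  └─ 1
                     ├─ 0 *
                     │  ├─ 0
                     │  │  └─ 0 *
                     │  └─ 1
                     │     └─ 1 *
                     └─ 1 *
                        ├─ 0 *
                        └─ 1 *
Counting every labelled node above: 37.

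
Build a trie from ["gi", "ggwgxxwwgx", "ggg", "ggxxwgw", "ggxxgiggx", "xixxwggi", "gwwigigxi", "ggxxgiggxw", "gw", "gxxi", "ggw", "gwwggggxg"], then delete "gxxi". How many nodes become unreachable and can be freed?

3

After clearing the end-marker at "gxxi", prune upward until reaching a node still needed by another word.
The suffix "xxi" (3 nodes) is used only by "gxxi"; the node for "g" still has the child "i", so pruning stops there.
Nodes removed: 3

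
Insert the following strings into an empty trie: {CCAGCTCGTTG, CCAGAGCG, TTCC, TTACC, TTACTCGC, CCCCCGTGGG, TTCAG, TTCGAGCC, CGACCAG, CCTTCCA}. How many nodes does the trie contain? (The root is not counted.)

For each word, the new-node count is its length minus the longest prefix already in the trie:
  "CCAGCTCGTTG" → 11 new (C, C, A, G, C, T, C, G, T, T, G)
  "CCAGAGCG" → prefix "CCAG" already present; 4 new (A, G, C, G)
  "TTCC" → 4 new (T, T, C, C)
  "TTACC" → prefix "TT" already present; 3 new (A, C, C)
  "TTACTCGC" → prefix "TTAC" already present; 4 new (T, C, G, C)
  "CCCCCGTGGG" → prefix "CC" already present; 8 new (C, C, C, G, T, G, G, G)
  "TTCAG" → prefix "TTC" already present; 2 new (A, G)
  "TTCGAGCC" → prefix "TTC" already present; 5 new (G, A, G, C, C)
  "CGACCAG" → prefix "C" already present; 6 new (G, A, C, C, A, G)
  "CCTTCCA" → prefix "CC" already present; 5 new (T, T, C, C, A)
Total nodes = 11 + 4 + 4 + 3 + 4 + 8 + 2 + 5 + 6 + 5 = 52

52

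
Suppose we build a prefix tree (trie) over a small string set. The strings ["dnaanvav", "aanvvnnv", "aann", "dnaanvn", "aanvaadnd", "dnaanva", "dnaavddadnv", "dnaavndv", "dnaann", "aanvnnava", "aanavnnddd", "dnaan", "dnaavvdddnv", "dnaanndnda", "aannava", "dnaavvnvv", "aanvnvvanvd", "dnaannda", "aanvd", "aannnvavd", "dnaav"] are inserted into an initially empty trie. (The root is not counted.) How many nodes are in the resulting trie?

75

Trace insertions, counting only characters that open a new branch:
  "dnaanvav" → 8 new (d, n, a, a, n, v, a, v)
  "aanvvnnv" → 8 new (a, a, n, v, v, n, n, v)
  "aann" → prefix "aan" already present; 1 new (n)
  "dnaanvn" → prefix "dnaanv" already present; 1 new (n)
  "aanvaadnd" → prefix "aanv" already present; 5 new (a, a, d, n, d)
  "dnaanva" → prefix "dnaanva" already present; 0 new (none)
  "dnaavddadnv" → prefix "dnaa" already present; 7 new (v, d, d, a, d, n, v)
  "dnaavndv" → prefix "dnaav" already present; 3 new (n, d, v)
  "dnaann" → prefix "dnaan" already present; 1 new (n)
  "aanvnnava" → prefix "aanv" already present; 5 new (n, n, a, v, a)
  "aanavnnddd" → prefix "aan" already present; 7 new (a, v, n, n, d, d, d)
  "dnaan" → prefix "dnaan" already present; 0 new (none)
  "dnaavvdddnv" → prefix "dnaav" already present; 6 new (v, d, d, d, n, v)
  "dnaanndnda" → prefix "dnaann" already present; 4 new (d, n, d, a)
  "aannava" → prefix "aann" already present; 3 new (a, v, a)
  "dnaavvnvv" → prefix "dnaavv" already present; 3 new (n, v, v)
  "aanvnvvanvd" → prefix "aanvn" already present; 6 new (v, v, a, n, v, d)
  "dnaannda" → prefix "dnaannd" already present; 1 new (a)
  "aanvd" → prefix "aanv" already present; 1 new (d)
  "aannnvavd" → prefix "aann" already present; 5 new (n, v, a, v, d)
  "dnaav" → prefix "dnaav" already present; 0 new (none)
Total nodes = 8 + 8 + 1 + 1 + 5 + 0 + 7 + 3 + 1 + 5 + 7 + 0 + 6 + 4 + 3 + 3 + 6 + 1 + 1 + 5 + 0 = 75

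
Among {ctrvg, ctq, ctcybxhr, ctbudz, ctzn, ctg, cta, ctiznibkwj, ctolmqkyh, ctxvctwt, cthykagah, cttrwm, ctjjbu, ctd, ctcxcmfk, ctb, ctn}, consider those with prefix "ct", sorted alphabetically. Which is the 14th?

ctrvg

DFS of the "ct" subtree visits, in order: "cta", "ctb", "ctbudz", "ctcxcmfk", "ctcybxhr", "ctd", "ctg", "cthykagah", "ctiznibkwj", "ctjjbu", "ctn", "ctolmqkyh", "ctq", "ctrvg", "cttrwm", "ctxvctwt", "ctzn"
The 14th is ctrvg.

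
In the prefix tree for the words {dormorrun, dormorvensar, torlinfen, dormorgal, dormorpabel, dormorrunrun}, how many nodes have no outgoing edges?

5

A leaf is a node with no children — equivalently, the end of a word that is not a proper prefix of any other stored word.
Those words: "dormorgal", "dormorpabel", "dormorrunrun", "dormorvensar", "torlinfen"
Leaf count: 5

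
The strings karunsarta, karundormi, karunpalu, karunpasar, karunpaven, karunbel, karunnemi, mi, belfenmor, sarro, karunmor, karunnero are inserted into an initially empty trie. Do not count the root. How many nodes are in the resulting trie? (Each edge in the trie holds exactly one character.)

Trace insertions, counting only characters that open a new branch:
  "karunsarta" → 10 new (k, a, r, u, n, s, a, r, t, a)
  "karundormi" → prefix "karun" already present; 5 new (d, o, r, m, i)
  "karunpalu" → prefix "karun" already present; 4 new (p, a, l, u)
  "karunpasar" → prefix "karunpa" already present; 3 new (s, a, r)
  "karunpaven" → prefix "karunpa" already present; 3 new (v, e, n)
  "karunbel" → prefix "karun" already present; 3 new (b, e, l)
  "karunnemi" → prefix "karun" already present; 4 new (n, e, m, i)
  "mi" → 2 new (m, i)
  "belfenmor" → 9 new (b, e, l, f, e, n, m, o, r)
  "sarro" → 5 new (s, a, r, r, o)
  "karunmor" → prefix "karun" already present; 3 new (m, o, r)
  "karunnero" → prefix "karunne" already present; 2 new (r, o)
Total nodes = 10 + 5 + 4 + 3 + 3 + 3 + 4 + 2 + 9 + 5 + 3 + 2 = 53

53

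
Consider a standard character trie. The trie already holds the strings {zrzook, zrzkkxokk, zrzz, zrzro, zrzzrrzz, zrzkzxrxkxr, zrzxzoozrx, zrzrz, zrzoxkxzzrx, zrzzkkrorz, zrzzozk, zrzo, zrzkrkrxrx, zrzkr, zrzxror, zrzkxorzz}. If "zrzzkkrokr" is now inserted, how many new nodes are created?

"zrzzkkro" is already a path in the trie; the remaining "kr" must be added.
Each of the 2 remaining characters creates one node.

2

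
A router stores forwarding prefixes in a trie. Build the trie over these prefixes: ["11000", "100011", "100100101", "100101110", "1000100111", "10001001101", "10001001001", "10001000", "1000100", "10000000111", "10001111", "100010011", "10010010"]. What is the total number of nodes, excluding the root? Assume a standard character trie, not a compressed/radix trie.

For each word, the new-node count is its length minus the longest prefix already in the trie:
  "11000" → 5 new (1, 1, 0, 0, 0)
  "100011" → prefix "1" already present; 5 new (0, 0, 0, 1, 1)
  "100100101" → prefix "100" already present; 6 new (1, 0, 0, 1, 0, 1)
  "100101110" → prefix "10010" already present; 4 new (1, 1, 1, 0)
  "1000100111" → prefix "10001" already present; 5 new (0, 0, 1, 1, 1)
  "10001001101" → prefix "100010011" already present; 2 new (0, 1)
  "10001001001" → prefix "10001001" already present; 3 new (0, 0, 1)
  "10001000" → prefix "1000100" already present; 1 new (0)
  "1000100" → prefix "1000100" already present; 0 new (none)
  "10000000111" → prefix "1000" already present; 7 new (0, 0, 0, 0, 1, 1, 1)
  "10001111" → prefix "100011" already present; 2 new (1, 1)
  "100010011" → prefix "100010011" already present; 0 new (none)
  "10010010" → prefix "10010010" already present; 0 new (none)
Total nodes = 5 + 5 + 6 + 4 + 5 + 2 + 3 + 1 + 0 + 7 + 2 + 0 + 0 = 40

40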